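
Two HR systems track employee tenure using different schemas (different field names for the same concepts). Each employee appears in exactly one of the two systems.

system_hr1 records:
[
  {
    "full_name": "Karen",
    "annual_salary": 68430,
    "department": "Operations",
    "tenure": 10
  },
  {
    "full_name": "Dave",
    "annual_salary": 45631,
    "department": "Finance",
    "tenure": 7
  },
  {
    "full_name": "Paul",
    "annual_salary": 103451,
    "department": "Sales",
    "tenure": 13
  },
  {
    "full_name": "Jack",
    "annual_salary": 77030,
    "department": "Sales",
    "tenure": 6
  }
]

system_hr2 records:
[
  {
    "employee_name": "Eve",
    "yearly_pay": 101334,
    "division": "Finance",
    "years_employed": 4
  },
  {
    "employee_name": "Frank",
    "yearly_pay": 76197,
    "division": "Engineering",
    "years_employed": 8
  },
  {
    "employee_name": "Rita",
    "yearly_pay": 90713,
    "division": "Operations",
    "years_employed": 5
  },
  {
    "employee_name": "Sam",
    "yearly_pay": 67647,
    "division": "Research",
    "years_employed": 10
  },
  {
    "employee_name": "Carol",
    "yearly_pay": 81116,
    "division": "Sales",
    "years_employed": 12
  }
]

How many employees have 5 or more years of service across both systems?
8

Reconcile schemas: "tenure" (system_hr1) = "years_employed" (system_hr2) = years of service

From system_hr1: 4 employees with >= 5 years
From system_hr2: 4 employees with >= 5 years

Total: 4 + 4 = 8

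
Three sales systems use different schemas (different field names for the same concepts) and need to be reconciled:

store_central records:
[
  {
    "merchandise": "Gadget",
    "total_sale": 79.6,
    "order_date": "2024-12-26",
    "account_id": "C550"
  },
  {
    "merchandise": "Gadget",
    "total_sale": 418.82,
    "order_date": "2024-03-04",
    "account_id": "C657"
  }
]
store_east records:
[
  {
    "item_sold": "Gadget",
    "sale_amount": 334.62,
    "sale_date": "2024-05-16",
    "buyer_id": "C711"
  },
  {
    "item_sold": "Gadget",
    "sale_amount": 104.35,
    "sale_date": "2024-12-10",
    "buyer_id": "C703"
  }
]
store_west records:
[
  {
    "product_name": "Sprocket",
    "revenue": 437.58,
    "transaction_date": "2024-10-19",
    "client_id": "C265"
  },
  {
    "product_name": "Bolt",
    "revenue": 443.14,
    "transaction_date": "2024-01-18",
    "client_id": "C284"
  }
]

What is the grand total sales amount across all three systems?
1818.11

Schema reconciliation - all amount fields map to sale amount:

store_central (total_sale): 498.42
store_east (sale_amount): 438.97
store_west (revenue): 880.72

Grand total: 1818.11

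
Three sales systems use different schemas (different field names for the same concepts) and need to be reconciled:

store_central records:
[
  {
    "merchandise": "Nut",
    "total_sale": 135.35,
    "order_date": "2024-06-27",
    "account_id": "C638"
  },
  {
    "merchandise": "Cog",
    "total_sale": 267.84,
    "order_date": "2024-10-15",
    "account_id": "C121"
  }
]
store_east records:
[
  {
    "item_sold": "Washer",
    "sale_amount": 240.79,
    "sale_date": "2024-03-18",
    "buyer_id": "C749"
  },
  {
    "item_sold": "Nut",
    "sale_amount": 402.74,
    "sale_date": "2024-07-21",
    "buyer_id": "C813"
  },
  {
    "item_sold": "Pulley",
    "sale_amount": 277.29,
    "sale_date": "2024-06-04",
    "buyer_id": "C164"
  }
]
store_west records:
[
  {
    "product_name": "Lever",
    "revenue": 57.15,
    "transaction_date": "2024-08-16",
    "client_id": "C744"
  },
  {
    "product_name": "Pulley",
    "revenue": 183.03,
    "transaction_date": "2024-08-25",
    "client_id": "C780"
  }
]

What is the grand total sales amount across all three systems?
1564.19

Schema reconciliation - all amount fields map to sale amount:

store_central (total_sale): 403.19
store_east (sale_amount): 920.82
store_west (revenue): 240.18

Grand total: 1564.19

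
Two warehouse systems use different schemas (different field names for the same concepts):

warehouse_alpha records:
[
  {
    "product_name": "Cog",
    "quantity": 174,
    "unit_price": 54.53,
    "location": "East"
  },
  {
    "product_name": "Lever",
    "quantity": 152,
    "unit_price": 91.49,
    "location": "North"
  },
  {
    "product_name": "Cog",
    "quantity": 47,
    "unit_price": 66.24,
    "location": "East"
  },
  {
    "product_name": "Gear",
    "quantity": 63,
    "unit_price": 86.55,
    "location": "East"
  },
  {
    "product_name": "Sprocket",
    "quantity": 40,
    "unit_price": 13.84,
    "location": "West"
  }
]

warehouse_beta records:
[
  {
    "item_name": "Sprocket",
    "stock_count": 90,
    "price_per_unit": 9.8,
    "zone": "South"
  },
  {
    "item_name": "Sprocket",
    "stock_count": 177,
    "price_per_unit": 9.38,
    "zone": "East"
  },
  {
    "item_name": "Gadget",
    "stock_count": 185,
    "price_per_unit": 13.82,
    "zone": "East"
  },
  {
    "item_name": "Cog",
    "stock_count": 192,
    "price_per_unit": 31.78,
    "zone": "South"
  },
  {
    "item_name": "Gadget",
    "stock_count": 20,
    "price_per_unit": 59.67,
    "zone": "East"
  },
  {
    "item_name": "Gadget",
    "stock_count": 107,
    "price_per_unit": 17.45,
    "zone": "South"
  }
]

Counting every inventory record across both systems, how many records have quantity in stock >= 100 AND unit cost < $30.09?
3

Schema mappings:
- "quantity" (warehouse_alpha) = "stock_count" (warehouse_beta) = quantity
- "unit_price" (warehouse_alpha) = "price_per_unit" (warehouse_beta) = unit cost

Records meeting both conditions in warehouse_alpha: 0
Records meeting both conditions in warehouse_beta: 3

Total: 0 + 3 = 3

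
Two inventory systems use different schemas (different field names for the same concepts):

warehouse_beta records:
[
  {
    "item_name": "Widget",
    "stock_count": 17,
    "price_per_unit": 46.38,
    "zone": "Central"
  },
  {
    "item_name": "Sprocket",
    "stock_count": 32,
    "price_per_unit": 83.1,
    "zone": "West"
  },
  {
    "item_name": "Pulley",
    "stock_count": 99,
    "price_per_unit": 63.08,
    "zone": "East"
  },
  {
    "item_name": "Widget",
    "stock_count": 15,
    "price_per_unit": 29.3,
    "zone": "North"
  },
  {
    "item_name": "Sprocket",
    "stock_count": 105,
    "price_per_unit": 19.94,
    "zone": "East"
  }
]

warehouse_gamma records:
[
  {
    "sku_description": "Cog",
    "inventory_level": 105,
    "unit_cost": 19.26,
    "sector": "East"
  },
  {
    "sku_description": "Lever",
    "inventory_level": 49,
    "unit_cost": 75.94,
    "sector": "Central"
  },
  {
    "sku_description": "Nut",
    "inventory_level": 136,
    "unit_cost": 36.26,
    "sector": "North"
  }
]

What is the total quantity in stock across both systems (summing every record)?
558

To reconcile these schemas, identify the field holding the quantity in stock in each system:
1. In warehouse_beta it is "stock_count"
2. In warehouse_gamma it is "inventory_level"

From warehouse_beta: 17 + 32 + 99 + 15 + 105 = 268
From warehouse_gamma: 105 + 49 + 136 = 290

Total: 268 + 290 = 558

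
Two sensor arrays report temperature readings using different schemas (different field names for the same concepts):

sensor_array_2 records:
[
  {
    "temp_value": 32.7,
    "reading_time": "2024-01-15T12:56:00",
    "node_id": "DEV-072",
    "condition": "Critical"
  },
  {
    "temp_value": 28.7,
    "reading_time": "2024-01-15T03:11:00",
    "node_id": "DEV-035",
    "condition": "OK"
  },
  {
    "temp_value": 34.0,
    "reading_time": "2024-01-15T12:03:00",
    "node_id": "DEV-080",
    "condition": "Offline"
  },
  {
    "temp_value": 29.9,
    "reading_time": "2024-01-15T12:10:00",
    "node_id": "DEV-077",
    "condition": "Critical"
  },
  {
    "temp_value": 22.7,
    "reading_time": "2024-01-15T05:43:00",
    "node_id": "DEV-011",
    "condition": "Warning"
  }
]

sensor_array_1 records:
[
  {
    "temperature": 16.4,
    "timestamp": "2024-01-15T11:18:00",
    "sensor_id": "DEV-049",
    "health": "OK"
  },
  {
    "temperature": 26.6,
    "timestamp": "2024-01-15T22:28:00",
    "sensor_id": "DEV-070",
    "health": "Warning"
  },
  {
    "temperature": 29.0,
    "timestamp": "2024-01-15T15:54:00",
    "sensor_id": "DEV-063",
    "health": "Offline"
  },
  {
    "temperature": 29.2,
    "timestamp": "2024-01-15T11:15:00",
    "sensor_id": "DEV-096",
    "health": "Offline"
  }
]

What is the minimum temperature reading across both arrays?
16.4

Schema mapping: "temp_value" (sensor_array_2) = "temperature" (sensor_array_1) = temperature reading

Minimum in sensor_array_2: 22.7
Minimum in sensor_array_1: 16.4

Overall minimum: min(22.7, 16.4) = 16.4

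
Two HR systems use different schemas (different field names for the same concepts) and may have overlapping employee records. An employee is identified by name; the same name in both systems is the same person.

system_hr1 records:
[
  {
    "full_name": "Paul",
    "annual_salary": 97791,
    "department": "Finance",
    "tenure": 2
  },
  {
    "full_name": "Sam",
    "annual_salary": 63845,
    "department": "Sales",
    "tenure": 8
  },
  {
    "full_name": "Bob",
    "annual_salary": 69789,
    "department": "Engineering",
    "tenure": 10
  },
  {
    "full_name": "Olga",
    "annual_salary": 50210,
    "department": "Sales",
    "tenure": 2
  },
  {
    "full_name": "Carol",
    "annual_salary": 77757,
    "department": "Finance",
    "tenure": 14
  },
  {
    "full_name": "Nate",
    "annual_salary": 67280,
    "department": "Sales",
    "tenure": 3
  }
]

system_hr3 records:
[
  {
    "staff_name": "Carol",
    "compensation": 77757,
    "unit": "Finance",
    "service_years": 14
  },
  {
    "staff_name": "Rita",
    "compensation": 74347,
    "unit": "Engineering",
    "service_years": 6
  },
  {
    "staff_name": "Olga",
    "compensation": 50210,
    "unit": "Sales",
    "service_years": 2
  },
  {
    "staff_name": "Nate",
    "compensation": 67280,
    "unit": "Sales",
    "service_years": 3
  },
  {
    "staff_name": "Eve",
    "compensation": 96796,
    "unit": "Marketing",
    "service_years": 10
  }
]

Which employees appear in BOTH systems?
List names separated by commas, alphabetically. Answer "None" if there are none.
Carol, Nate, Olga

Schema mapping: "full_name" (system_hr1) = "staff_name" (system_hr3) = employee name

Names in system_hr1: ['Bob', 'Carol', 'Nate', 'Olga', 'Paul', 'Sam']
Names in system_hr3: ['Carol', 'Eve', 'Nate', 'Olga', 'Rita']

Intersection: ['Carol', 'Nate', 'Olga']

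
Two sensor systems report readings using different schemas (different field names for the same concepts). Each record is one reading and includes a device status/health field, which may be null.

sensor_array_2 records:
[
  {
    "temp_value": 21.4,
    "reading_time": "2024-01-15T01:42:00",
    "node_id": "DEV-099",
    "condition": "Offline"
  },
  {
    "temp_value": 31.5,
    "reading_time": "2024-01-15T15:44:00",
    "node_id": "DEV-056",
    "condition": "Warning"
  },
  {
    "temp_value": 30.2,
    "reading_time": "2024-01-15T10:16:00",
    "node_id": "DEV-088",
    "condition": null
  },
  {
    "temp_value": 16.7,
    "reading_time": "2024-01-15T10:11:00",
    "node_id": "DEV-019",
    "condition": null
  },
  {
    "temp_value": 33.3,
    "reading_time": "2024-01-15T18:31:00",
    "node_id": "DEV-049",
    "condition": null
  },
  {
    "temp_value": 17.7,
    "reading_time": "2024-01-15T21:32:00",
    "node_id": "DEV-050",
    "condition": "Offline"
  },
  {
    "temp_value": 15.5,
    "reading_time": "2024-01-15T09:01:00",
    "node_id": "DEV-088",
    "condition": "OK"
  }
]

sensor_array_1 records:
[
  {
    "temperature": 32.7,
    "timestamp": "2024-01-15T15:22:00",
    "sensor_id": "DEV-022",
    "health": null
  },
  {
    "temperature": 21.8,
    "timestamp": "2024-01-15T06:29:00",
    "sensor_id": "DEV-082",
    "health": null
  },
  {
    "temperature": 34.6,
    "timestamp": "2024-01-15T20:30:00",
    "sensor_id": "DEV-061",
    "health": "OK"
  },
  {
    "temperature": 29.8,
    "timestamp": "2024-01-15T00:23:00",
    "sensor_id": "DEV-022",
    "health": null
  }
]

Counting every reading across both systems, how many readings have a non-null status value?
5

Schema mapping: "condition" (sensor_array_2) = "health" (sensor_array_1) = status

Non-null in sensor_array_2: 4
Non-null in sensor_array_1: 1

Total non-null: 4 + 1 = 5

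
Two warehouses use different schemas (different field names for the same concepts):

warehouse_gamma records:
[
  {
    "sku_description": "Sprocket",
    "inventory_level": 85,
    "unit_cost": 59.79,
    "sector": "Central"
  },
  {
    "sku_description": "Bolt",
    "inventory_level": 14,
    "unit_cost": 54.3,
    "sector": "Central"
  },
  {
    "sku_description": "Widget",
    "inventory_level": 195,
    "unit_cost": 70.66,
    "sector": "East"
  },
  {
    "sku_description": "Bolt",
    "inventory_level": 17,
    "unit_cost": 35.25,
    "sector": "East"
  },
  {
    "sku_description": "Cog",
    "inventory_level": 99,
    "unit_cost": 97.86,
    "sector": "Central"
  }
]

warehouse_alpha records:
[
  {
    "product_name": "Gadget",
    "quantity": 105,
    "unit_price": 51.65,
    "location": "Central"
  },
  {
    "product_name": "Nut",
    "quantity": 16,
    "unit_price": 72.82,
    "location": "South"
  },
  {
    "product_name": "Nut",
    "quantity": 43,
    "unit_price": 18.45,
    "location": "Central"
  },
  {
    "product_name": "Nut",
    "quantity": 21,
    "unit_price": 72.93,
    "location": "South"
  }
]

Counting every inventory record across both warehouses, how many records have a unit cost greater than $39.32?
7

Schema mapping: "unit_cost" (warehouse_gamma) = "unit_price" (warehouse_alpha) = unit cost

Records > $39.32 in warehouse_gamma: 4
Records > $39.32 in warehouse_alpha: 3

Total count: 4 + 3 = 7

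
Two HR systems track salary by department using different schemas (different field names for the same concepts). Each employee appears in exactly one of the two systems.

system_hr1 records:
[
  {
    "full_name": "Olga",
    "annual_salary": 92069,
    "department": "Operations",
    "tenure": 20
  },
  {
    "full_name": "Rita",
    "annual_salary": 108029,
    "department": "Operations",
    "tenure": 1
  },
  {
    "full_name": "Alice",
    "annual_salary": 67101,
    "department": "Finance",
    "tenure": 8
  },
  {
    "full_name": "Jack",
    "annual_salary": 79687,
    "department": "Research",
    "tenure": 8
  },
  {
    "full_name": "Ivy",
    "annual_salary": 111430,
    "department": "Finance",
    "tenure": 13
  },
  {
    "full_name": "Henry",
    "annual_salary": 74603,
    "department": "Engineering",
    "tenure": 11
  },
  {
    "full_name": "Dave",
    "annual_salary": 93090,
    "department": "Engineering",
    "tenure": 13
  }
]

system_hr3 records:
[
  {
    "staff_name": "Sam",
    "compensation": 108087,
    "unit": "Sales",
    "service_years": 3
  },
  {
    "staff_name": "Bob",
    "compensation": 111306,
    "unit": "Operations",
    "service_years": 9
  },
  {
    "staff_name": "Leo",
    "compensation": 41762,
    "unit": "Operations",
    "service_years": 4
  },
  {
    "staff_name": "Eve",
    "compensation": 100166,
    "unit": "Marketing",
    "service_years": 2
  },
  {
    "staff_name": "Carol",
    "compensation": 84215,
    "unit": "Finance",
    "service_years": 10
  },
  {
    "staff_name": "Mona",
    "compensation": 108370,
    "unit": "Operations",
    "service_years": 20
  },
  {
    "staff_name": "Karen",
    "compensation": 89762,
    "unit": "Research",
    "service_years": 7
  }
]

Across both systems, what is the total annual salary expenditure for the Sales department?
108087

Schema mappings:
- "department" (system_hr1) = "unit" (system_hr3) = department
- "annual_salary" (system_hr1) = "compensation" (system_hr3) = salary

Sales salaries from system_hr1: 0
Sales salaries from system_hr3: 108087

Total: 0 + 108087 = 108087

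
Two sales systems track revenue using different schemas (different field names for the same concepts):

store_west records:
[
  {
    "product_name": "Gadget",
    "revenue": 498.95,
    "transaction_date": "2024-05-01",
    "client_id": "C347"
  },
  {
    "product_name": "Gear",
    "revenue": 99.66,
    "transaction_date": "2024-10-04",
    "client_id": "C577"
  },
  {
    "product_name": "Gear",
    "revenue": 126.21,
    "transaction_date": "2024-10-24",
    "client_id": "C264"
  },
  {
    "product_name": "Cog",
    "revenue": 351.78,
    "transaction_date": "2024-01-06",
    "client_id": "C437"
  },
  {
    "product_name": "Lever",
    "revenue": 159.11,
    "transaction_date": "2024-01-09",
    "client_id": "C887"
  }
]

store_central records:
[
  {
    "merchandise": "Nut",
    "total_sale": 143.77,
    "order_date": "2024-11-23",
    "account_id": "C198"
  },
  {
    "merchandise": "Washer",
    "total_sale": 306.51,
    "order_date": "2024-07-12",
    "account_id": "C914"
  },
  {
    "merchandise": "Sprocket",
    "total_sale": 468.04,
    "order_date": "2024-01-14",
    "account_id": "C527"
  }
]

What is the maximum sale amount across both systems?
498.95

Reconcile: "revenue" (store_west) = "total_sale" (store_central) = sale amount

Maximum in store_west: 498.95
Maximum in store_central: 468.04

Overall maximum: max(498.95, 468.04) = 498.95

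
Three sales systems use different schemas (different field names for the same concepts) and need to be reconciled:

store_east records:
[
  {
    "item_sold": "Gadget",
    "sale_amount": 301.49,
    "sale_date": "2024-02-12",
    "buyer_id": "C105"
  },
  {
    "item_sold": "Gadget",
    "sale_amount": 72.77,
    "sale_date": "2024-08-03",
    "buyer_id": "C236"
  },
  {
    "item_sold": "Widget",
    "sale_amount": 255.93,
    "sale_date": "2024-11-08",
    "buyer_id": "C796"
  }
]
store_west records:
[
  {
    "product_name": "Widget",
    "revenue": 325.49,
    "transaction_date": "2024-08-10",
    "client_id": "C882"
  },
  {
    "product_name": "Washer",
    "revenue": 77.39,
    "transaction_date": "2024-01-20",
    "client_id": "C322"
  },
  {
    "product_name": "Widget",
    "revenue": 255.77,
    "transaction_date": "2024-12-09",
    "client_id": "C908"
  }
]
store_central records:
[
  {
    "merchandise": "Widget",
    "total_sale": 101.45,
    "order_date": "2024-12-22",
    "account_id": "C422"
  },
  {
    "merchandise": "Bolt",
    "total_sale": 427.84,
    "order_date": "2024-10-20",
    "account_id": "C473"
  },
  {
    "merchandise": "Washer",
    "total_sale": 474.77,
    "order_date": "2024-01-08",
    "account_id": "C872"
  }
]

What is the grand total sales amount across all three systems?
2292.9

Schema reconciliation - all amount fields map to sale amount:

store_east (sale_amount): 630.19
store_west (revenue): 658.65
store_central (total_sale): 1004.06

Grand total: 2292.9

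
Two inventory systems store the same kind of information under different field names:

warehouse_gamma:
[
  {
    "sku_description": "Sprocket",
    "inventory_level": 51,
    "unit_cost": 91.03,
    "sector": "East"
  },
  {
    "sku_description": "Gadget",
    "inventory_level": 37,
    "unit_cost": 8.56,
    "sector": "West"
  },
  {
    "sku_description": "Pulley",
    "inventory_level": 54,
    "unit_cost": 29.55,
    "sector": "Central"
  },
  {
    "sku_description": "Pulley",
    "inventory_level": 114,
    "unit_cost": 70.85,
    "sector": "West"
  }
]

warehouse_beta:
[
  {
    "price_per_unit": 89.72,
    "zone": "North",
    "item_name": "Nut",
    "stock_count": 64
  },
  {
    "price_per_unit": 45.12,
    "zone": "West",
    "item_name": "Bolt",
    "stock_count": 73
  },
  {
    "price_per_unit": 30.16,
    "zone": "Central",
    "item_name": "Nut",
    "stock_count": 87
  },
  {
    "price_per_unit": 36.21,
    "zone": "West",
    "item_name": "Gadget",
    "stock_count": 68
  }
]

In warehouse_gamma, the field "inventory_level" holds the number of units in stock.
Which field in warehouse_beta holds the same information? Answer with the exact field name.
stock_count

In warehouse_gamma, "inventory_level" holds the number of units in stock.
The fields in warehouse_beta are: "price_per_unit", "zone", "item_name", "stock_count".
"stock_count" is the match: the name refers to the same concept and its values are whole-number counts (e.g. 64, 73).
The other fields ("price_per_unit", "zone", "item_name") hold different kinds of data.

So "inventory_level" in warehouse_gamma corresponds to "stock_count" in warehouse_beta.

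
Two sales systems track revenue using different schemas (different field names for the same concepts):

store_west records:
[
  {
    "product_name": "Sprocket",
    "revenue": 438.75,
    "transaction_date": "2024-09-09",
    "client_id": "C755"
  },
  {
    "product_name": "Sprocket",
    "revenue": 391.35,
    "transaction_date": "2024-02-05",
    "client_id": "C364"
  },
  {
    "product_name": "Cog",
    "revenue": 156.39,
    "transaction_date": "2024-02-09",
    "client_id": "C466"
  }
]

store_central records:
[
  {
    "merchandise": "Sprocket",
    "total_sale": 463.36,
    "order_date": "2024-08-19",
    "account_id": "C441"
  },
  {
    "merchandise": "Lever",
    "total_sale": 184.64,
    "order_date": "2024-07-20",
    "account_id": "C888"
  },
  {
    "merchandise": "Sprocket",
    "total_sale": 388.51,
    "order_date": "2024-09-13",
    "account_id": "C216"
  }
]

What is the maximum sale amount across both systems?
463.36

Reconcile: "revenue" (store_west) = "total_sale" (store_central) = sale amount

Maximum in store_west: 438.75
Maximum in store_central: 463.36

Overall maximum: max(438.75, 463.36) = 463.36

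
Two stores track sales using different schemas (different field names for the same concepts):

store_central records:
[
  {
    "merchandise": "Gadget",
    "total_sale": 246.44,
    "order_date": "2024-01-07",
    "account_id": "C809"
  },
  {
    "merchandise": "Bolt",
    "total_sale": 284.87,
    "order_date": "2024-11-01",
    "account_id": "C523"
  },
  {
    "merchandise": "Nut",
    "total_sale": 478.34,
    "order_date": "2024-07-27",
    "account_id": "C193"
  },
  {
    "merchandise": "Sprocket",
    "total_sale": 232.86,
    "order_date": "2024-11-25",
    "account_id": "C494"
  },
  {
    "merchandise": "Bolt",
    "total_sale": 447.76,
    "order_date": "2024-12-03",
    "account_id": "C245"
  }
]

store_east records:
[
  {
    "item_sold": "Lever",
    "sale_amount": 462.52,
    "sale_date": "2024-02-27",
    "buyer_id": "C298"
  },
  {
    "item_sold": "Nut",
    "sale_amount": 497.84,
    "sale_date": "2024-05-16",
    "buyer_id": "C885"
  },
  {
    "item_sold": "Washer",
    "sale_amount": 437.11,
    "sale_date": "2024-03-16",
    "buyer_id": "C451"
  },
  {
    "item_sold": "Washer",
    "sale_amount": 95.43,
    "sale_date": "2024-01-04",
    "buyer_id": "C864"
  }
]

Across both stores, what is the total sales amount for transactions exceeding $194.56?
3087.74

Schema mapping: "total_sale" (store_central) = "sale_amount" (store_east) = sale amount

Sum of sales > $194.56 in store_central: 1690.27
Sum of sales > $194.56 in store_east: 1397.47

Total: 1690.27 + 1397.47 = 3087.74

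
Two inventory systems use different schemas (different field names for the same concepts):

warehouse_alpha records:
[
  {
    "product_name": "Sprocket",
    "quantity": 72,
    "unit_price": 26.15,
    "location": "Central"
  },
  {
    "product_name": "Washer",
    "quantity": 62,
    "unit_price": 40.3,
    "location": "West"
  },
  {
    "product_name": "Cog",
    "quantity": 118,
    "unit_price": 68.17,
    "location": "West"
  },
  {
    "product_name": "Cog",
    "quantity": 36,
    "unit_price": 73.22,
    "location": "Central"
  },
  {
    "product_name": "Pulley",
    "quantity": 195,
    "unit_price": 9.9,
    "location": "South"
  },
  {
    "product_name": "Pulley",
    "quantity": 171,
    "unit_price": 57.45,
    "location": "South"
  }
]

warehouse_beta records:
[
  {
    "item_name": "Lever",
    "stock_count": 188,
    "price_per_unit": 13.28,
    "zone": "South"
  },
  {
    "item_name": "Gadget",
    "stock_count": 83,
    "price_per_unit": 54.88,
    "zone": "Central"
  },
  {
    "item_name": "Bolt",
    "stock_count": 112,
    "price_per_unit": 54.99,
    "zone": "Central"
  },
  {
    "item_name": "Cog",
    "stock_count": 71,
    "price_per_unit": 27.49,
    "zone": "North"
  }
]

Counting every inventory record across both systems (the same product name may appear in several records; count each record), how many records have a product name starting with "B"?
1

Schema mapping: "product_name" (warehouse_alpha) = "item_name" (warehouse_beta) = product name

Records with product name starting with "B" in warehouse_alpha: 0
Records with product name starting with "B" in warehouse_beta: 1

Total: 0 + 1 = 1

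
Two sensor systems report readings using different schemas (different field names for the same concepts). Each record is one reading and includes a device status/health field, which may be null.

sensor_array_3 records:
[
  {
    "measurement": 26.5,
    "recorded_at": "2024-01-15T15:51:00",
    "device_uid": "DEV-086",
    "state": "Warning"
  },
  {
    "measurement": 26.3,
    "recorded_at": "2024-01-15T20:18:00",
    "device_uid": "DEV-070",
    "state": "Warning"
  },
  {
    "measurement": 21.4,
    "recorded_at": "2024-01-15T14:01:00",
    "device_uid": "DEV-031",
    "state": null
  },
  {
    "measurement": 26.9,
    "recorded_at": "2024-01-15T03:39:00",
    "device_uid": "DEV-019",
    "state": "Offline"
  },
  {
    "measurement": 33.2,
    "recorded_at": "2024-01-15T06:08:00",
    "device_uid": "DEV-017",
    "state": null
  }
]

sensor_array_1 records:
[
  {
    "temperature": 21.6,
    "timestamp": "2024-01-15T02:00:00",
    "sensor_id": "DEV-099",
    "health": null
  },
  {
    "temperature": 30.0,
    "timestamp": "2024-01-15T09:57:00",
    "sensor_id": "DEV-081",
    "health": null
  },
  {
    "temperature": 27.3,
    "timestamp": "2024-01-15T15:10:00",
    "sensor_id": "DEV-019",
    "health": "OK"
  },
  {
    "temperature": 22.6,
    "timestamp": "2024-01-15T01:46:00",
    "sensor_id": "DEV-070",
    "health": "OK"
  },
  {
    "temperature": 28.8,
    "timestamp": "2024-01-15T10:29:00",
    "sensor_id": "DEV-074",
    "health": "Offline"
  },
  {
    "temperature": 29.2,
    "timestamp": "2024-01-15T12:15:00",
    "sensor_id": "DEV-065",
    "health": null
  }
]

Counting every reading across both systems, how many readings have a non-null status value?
6

Schema mapping: "state" (sensor_array_3) = "health" (sensor_array_1) = status

Non-null in sensor_array_3: 3
Non-null in sensor_array_1: 3

Total non-null: 3 + 3 = 6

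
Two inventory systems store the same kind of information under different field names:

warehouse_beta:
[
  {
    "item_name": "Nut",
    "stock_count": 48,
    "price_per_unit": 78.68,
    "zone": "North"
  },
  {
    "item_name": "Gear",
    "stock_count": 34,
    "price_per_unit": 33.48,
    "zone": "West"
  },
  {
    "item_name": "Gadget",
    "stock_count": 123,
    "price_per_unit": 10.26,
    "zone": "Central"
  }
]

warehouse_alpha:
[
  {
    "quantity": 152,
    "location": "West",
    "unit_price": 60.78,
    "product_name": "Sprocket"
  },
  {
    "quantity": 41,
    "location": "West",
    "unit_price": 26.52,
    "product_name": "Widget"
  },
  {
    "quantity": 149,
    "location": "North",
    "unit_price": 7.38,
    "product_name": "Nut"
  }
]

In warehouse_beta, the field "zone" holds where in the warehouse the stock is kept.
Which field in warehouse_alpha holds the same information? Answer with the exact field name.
location

In warehouse_beta, "zone" holds where in the warehouse the stock is kept.
The fields in warehouse_alpha are: "quantity", "location", "unit_price", "product_name".
"location" is the match: the name refers to the same concept and its values are area labels (e.g. 'North', 'West').
The other fields ("quantity", "unit_price", "product_name") hold different kinds of data.

So "zone" in warehouse_beta corresponds to "location" in warehouse_alpha.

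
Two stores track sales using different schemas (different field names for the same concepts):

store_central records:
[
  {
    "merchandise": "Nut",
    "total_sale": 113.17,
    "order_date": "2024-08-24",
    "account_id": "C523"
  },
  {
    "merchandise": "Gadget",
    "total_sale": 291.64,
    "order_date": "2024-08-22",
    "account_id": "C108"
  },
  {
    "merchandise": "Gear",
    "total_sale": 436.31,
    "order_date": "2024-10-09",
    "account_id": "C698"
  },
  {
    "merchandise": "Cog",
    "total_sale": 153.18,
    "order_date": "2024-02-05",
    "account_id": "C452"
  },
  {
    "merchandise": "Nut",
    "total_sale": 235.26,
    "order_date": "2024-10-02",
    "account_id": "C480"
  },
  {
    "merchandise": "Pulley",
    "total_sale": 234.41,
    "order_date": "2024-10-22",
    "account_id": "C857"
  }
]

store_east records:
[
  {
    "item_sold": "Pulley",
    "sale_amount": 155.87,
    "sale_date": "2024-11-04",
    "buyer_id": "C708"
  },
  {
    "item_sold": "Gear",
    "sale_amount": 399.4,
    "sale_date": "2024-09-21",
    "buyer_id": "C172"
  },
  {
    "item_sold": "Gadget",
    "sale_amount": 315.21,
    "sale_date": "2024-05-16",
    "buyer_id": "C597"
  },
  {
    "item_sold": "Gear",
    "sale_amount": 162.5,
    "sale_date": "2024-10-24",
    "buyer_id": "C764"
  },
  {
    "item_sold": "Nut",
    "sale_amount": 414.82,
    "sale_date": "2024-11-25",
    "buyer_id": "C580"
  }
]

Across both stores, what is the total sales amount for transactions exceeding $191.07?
2327.05

Schema mapping: "total_sale" (store_central) = "sale_amount" (store_east) = sale amount

Sum of sales > $191.07 in store_central: 1197.62
Sum of sales > $191.07 in store_east: 1129.43

Total: 1197.62 + 1129.43 = 2327.05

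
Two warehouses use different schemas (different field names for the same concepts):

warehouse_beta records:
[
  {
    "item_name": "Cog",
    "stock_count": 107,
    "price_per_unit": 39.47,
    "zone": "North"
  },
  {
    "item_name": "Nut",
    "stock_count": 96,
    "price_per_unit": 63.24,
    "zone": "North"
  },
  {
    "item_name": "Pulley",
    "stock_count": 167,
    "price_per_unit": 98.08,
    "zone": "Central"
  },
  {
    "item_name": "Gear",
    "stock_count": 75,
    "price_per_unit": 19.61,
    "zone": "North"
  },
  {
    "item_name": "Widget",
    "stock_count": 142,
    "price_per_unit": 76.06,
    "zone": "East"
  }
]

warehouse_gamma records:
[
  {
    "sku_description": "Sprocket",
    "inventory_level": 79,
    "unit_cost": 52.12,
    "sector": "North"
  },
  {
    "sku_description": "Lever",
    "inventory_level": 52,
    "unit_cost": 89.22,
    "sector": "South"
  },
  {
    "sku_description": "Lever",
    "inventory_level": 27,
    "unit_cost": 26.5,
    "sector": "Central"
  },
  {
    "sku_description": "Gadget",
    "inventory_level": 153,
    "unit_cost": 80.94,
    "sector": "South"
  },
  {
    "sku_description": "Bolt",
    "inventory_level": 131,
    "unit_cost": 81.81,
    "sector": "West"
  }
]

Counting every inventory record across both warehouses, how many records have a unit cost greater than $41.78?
7

Schema mapping: "price_per_unit" (warehouse_beta) = "unit_cost" (warehouse_gamma) = unit cost

Records > $41.78 in warehouse_beta: 3
Records > $41.78 in warehouse_gamma: 4

Total count: 3 + 4 = 7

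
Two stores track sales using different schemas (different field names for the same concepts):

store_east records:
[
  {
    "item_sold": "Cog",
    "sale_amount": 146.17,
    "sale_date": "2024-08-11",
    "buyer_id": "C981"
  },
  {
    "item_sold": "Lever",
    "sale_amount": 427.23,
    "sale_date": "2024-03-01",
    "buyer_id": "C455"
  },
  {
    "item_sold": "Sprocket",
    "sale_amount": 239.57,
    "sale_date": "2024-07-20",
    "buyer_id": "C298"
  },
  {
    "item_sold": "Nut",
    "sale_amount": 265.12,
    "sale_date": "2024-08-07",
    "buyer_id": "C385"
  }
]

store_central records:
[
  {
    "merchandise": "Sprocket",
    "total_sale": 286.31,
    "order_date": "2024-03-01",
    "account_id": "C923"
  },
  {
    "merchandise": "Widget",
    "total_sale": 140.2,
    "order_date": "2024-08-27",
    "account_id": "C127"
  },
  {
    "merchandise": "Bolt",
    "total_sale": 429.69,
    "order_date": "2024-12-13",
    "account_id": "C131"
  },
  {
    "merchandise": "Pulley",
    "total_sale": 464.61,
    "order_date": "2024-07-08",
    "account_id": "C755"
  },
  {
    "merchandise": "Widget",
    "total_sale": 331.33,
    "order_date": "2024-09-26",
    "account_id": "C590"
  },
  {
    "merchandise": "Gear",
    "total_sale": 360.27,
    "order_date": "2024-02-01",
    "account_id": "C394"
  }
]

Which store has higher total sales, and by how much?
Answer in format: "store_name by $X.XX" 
store_central by $934.32

Schema mapping: "sale_amount" (store_east) = "total_sale" (store_central) = sale amount

Total for store_east: 1078.09
Total for store_central: 2012.41

Difference: |1078.09 - 2012.41| = 934.32
store_central has higher sales by $934.32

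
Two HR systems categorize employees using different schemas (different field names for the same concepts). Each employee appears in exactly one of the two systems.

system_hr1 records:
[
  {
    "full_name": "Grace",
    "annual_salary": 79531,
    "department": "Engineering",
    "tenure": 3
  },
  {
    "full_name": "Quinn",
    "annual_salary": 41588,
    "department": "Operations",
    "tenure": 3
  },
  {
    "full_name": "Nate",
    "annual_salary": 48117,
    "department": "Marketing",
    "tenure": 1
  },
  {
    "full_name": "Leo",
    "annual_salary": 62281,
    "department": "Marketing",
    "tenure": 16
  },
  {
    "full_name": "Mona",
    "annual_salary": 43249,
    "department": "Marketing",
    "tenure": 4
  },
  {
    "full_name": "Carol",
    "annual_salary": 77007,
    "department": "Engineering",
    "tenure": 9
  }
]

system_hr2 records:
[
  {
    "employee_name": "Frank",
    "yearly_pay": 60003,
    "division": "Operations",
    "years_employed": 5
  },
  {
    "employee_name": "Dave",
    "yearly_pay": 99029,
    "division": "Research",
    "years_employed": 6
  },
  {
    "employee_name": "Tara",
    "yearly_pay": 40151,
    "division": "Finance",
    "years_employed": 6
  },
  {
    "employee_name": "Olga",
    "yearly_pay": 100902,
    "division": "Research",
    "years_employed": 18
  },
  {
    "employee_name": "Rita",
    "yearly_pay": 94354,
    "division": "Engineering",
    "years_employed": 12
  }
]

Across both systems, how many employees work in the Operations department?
2

Schema mapping: "department" (system_hr1) = "division" (system_hr2) = department

Operations employees in system_hr1: 1
Operations employees in system_hr2: 1

Total in Operations: 1 + 1 = 2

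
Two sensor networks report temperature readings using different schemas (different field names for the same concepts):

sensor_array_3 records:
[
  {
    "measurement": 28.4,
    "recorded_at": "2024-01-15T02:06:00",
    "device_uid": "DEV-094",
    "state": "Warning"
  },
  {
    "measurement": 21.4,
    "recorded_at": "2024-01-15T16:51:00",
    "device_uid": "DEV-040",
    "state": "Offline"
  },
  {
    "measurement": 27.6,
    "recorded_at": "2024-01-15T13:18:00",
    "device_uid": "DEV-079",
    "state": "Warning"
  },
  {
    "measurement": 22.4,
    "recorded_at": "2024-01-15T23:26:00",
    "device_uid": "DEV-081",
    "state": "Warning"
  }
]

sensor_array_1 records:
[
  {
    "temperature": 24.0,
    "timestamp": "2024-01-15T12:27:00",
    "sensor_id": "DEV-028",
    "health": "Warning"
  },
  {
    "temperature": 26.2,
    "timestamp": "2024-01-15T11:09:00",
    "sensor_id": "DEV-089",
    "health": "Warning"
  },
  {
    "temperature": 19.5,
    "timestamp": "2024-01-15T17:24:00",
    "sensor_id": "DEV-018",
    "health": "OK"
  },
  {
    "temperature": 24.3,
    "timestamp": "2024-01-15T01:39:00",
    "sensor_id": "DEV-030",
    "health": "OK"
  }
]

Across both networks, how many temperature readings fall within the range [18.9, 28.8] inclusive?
8

Schema mapping: "measurement" (sensor_array_3) = "temperature" (sensor_array_1) = temperature

Readings in [18.9, 28.8] from sensor_array_3: 4
Readings in [18.9, 28.8] from sensor_array_1: 4

Total count: 4 + 4 = 8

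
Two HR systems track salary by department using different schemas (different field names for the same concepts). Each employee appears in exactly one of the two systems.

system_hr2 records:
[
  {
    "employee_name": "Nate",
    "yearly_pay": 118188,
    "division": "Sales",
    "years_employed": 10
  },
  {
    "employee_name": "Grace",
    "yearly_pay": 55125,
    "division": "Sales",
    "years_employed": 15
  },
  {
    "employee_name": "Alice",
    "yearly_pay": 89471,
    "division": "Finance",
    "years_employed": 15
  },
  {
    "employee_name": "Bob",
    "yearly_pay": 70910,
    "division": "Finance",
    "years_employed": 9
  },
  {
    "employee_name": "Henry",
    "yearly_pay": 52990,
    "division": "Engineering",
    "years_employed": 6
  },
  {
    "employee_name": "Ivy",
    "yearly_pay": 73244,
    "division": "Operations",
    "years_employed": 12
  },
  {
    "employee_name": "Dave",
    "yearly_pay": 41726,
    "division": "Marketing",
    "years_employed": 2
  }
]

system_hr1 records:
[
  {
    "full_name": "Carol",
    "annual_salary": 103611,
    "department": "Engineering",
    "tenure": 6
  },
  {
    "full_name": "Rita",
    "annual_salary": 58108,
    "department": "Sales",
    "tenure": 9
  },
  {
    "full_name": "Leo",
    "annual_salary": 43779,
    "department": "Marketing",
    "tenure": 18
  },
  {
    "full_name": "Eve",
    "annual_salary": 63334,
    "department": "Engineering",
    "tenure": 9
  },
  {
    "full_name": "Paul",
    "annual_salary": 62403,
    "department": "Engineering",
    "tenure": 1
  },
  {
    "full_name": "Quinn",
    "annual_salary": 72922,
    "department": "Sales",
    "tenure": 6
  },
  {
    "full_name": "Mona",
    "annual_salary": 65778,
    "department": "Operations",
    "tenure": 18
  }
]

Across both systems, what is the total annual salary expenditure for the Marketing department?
85505

Schema mappings:
- "division" (system_hr2) = "department" (system_hr1) = department
- "yearly_pay" (system_hr2) = "annual_salary" (system_hr1) = salary

Marketing salaries from system_hr2: 41726
Marketing salaries from system_hr1: 43779

Total: 41726 + 43779 = 85505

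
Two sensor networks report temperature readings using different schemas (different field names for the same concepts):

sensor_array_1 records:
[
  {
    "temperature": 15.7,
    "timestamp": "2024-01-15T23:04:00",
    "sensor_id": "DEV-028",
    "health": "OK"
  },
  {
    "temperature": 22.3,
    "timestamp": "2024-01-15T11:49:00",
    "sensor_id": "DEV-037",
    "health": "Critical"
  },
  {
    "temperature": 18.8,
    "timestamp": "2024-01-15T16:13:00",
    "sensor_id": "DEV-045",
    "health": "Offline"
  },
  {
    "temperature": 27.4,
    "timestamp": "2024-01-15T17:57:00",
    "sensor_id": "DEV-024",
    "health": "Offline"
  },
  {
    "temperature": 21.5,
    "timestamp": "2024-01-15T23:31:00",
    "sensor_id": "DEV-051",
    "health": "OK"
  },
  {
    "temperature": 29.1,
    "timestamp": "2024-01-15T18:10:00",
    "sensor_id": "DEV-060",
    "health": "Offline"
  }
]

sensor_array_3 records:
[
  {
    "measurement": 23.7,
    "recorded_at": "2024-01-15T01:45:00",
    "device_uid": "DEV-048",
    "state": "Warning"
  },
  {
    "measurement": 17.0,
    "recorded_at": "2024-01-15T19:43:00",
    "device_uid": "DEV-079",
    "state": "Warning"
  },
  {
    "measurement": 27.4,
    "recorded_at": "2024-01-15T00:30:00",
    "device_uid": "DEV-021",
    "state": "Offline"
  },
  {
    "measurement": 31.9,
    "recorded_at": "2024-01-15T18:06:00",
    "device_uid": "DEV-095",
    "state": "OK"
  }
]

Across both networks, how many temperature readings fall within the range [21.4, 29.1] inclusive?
6

Schema mapping: "temperature" (sensor_array_1) = "measurement" (sensor_array_3) = temperature

Readings in [21.4, 29.1] from sensor_array_1: 4
Readings in [21.4, 29.1] from sensor_array_3: 2

Total count: 4 + 2 = 6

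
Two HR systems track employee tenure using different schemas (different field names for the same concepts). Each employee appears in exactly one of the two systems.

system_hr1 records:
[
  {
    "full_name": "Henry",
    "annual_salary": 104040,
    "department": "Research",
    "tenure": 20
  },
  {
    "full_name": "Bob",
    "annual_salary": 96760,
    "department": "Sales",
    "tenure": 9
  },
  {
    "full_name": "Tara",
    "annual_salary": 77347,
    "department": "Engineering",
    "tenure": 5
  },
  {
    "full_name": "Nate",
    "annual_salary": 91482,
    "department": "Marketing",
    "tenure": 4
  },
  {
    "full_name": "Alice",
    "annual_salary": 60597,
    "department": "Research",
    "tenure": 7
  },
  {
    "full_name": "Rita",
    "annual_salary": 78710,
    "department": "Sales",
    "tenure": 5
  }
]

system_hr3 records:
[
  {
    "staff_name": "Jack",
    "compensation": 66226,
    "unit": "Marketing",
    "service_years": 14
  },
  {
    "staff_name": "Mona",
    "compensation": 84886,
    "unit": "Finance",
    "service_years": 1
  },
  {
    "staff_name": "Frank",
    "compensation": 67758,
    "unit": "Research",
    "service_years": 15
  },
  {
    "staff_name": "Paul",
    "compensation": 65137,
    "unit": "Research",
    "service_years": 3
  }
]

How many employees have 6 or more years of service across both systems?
5

Reconcile schemas: "tenure" (system_hr1) = "service_years" (system_hr3) = years of service

From system_hr1: 3 employees with >= 6 years
From system_hr3: 2 employees with >= 6 years

Total: 3 + 2 = 5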